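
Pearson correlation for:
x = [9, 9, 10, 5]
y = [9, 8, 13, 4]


n=4, Σx=33, Σy=34, Σxy=303, Σx²=287, Σy²=330
r = (4×303 - 33×34)/√((4×287 - 33²)(4×330 - 34²))
= 90/√(59×164) = 90/√9676 ≈ 90/98.3667 ≈ 0.9149

r ≈ 0.9149


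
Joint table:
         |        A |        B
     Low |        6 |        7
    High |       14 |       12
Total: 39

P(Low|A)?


P(Low|A) = 6/(6+14) = 6/20 = 3/10

P = 3/10 ≈ 30.00%


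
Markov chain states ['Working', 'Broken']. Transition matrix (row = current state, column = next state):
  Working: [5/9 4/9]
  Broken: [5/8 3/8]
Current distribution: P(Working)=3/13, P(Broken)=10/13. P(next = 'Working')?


P(next=Working) = Σᵢ P(now=i)×P(i→Working)
= 3/13×5/9 + 10/13×5/8
= 5/39 + 25/52 = 95/156

P = 95/156 ≈ 0.6090


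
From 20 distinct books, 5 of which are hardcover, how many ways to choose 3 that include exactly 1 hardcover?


Choose 1 of the 5 hardcovers and 2 of the other 15 books:
C(5,1)×C(15,2) = 5×105 = 525

525


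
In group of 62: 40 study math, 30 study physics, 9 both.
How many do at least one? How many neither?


|A∪B| = 40+30-9 = 61
Neither = 62-61 = 1

At least one: 61; Neither: 1


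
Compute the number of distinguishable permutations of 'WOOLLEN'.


Letters: 7, freq: {'W': 1, 'O': 2, 'L': 2, 'E': 1, 'N': 1}
7!/(1!×2!×2!×1!×1!) = 5040/4 = 1260

1260


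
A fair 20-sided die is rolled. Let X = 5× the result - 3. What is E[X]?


E[die] = (1+20)/2 = 21/2
E[X] = 5×21/2 - 3 = 99/2

E[X] = 99/2


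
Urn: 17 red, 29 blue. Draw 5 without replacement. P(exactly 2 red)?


Hypergeometric: C(17,2)×C(29,3)/C(46,5)
= 136×3654/1370754 = 3944/10879

P(X=2) = 3944/10879 ≈ 36.25%


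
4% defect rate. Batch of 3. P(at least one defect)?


P(all good) = (24/25)^3 = 13824/15625
P(≥1 defect) = 1801/15625

P = 1801/15625 ≈ 11.53%


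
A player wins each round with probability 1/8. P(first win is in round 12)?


Geometric: P(X=12) = (1-p)^(k-1)×p = (7/8)^11×1/8 = 1977326743/68719476736

P(X=12) = 1977326743/68719476736 ≈ 2.88%


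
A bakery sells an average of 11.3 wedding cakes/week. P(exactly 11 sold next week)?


Poisson(λ=11.3): P(X=11) = e^(-λ)×λ^k/k!
= e^(-11.3) × 11.3^11 / 11!
≈ 1.237292426e-05 × 383586115061 / 39916800 ≈ 0.118899

P(X=11) ≈ 0.118899 ≈ 11.89%


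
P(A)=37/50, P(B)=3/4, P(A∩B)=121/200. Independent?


P(A)×P(B) = 111/200
P(A∩B) = 121/200
Not equal → NOT independent

No, not independent


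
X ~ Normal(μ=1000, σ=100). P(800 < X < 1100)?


z₁=(800-1000)/100=-2.0, z₂=(1100-1000)/100=1.0
P = Φ(1.0) - Φ(-2.0) = 0.841345 - 0.022750 = 0.818595 ≈ 0.8186

P(800 < X < 1100) ≈ 0.8186


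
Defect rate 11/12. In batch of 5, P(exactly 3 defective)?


Binomial: P(X=3) = C(5,3)×p^3×(1-p)^2
= 10 × 1331/1728 × 1/144 = 6655/124416

P(X=3) = 6655/124416 ≈ 5.35%


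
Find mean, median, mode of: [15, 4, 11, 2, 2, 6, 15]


Sorted: [2, 2, 4, 6, 11, 15, 15]
Mean = 55/7
Median = 6
Freq: {15: 2, 4: 1, 11: 1, 2: 2, 6: 1}
Mode: [2, 15]

Mean=55/7, Median=6, Mode=[2, 15]


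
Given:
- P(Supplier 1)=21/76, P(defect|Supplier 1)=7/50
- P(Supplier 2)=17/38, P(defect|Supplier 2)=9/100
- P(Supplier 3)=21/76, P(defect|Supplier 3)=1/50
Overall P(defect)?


P(B) = Σ P(B|Aᵢ)×P(Aᵢ)
  7/50×21/76 = 147/3800
  9/100×17/38 = 153/3800
  1/50×21/76 = 21/3800
Sum = 321/3800

P(defect) = 321/3800 ≈ 8.45%


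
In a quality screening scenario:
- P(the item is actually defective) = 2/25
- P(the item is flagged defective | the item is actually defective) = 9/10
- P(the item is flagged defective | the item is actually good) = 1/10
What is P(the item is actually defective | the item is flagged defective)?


Using Bayes' theorem:
P(A|B) = P(B|A)·P(A) / P(B)

P(the item is flagged defective) = 9/10 × 2/25 + 1/10 × 23/25
= 9/125 + 23/250 = 41/250

P(the item is actually defective|the item is flagged defective) = (9/125) / (41/250) = 18/41

P(the item is actually defective|the item is flagged defective) = 18/41 ≈ 43.90%


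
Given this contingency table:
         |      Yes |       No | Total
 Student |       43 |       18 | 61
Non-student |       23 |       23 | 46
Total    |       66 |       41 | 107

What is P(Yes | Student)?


P(Yes | Student) = 43/(43+18) = 43/61

P(Yes|Student) = 43/61 ≈ 70.49%


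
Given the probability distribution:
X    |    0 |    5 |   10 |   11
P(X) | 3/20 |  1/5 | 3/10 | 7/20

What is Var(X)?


E[X] = 157/20
E[X²] = 1547/20
Var(X) = E[X²] - (E[X])² = 1547/20 - 24649/400 = 6291/400

Var(X) = 6291/400 ≈ 15.7275


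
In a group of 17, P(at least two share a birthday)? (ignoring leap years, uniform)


P(all different) = Π(365-i)/365 for i=0..16
= 0.684992
P(match) = 1 - 0.684992 = 0.315008

P ≈ 0.3150 ≈ 31.50%


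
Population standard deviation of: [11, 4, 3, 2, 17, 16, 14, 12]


Mean = 79/8
  (11-79/8)²=81/64
  (4-79/8)²=2209/64
  (3-79/8)²=3025/64
  (2-79/8)²=3969/64
  (17-79/8)²=3249/64
  (16-79/8)²=2401/64
  (14-79/8)²=1089/64
  (12-79/8)²=289/64
Σ(x-μ)² = 2039/8
σ² = (2039/8)/8 = 2039/64

σ = √(2039/64) ≈ 5.6444


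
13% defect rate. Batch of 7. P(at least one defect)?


P(all good) = (87/100)^7 = 37725479487783/100000000000000
P(≥1 defect) = 62274520512217/100000000000000

P = 62274520512217/100000000000000 ≈ 62.27%


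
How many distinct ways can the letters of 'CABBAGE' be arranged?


Letters: 7, freq: {'C': 1, 'A': 2, 'B': 2, 'G': 1, 'E': 1}
7!/(1!×2!×2!×1!×1!) = 5040/4 = 1260

1260


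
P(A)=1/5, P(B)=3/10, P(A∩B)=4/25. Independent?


P(A)×P(B) = 3/50
P(A∩B) = 4/25
Not equal → NOT independent

No, not independent


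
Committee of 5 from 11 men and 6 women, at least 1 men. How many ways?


Count by #men:
  1M,4W: C(11,1)×C(6,4)=165
  2M,3W: C(11,2)×C(6,3)=1100
  3M,2W: C(11,3)×C(6,2)=2475
  4M,1W: C(11,4)×C(6,1)=1980
  5M,0W: C(11,5)×C(6,0)=462
Total = 6182

6182


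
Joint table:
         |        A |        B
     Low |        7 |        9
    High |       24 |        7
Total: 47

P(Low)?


P(Low) = (7+9)/47 = 16/47

P(Low) = 16/47 ≈ 34.04%


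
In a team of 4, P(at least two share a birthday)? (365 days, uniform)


P(all different) = Π(365-i)/365 for i=0..3
= 0.983644
P(match) = 1 - 0.983644 = 0.016356

P ≈ 0.0164 ≈ 1.64%


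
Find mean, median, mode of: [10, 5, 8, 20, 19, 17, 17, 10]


Sorted: [5, 8, 10, 10, 17, 17, 19, 20]
Mean = 106/8 = 53/4
Median = 27/2
Freq: {10: 2, 5: 1, 8: 1, 20: 1, 19: 1, 17: 2}
Mode: [10, 17]

Mean=53/4, Median=27/2, Mode=[10, 17]


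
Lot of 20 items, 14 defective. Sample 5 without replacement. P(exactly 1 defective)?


Hypergeometric: C(14,1)×C(6,4)/C(20,5)
= 14×15/15504 = 35/2584

P(X=1) = 35/2584 ≈ 1.35%


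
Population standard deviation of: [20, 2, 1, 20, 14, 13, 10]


Mean = 80/7
  (20-80/7)²=3600/49
  (2-80/7)²=4356/49
  (1-80/7)²=5329/49
  (20-80/7)²=3600/49
  (14-80/7)²=324/49
  (13-80/7)²=121/49
  (10-80/7)²=100/49
Σ(x-μ)² = 2490/7
σ² = (2490/7)/7 = 2490/49

σ = √(2490/49) ≈ 7.1286


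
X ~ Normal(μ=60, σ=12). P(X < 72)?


z = (72-60)/12 = 1.0
P(Z < 1.0) = 0.8413

P(X < 72) ≈ 0.8413


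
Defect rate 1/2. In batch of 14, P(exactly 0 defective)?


Binomial: P(X=0) = C(14,0)×p^0×(1-p)^14
= 1 × 1 × 1/16384 = 1/16384

P(X=0) = 1/16384 ≈ 0.01%


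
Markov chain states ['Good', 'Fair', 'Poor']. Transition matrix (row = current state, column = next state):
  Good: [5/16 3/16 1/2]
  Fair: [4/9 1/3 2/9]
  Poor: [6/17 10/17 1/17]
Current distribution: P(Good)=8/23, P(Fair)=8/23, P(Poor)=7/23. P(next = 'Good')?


P(next=Good) = Σᵢ P(now=i)×P(i→Good)
= 8/23×5/16 + 8/23×4/9 + 7/23×6/17
= 5/46 + 32/207 + 42/391 = 2609/7038

P = 2609/7038 ≈ 0.3707


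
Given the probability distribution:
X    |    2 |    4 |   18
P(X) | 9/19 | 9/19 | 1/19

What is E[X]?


E[X] = Σ x·P(X=x)
= (2)×(9/19) + (4)×(9/19) + (18)×(1/19)
= 72/19

E[X] = 72/19


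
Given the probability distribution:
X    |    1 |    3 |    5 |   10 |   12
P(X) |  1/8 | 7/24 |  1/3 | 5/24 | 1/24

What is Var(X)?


E[X] = 21/4
E[X²] = 455/12
Var(X) = E[X²] - (E[X])² = 455/12 - 441/16 = 497/48

Var(X) = 497/48 ≈ 10.3542


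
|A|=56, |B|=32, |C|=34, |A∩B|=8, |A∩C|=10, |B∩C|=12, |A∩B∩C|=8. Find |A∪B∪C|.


|A∪B∪C| = 56+32+34-8-10-12+8 = 100

|A∪B∪C| = 100


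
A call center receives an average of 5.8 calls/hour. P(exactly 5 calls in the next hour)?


Poisson(λ=5.8): P(X=5) = e^(-λ)×λ^k/k!
= e^(-5.8) × 5.8^5 / 5!
≈ 0.003027554745 × 6563.56768 / 120 ≈ 0.165596

P(X=5) ≈ 0.165596 ≈ 16.56%


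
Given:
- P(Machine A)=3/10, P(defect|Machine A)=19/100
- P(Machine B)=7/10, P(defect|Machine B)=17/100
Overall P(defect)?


P(B) = Σ P(B|Aᵢ)×P(Aᵢ)
  19/100×3/10 = 57/1000
  17/100×7/10 = 119/1000
Sum = 22/125

P(defect) = 22/125 ≈ 17.60%


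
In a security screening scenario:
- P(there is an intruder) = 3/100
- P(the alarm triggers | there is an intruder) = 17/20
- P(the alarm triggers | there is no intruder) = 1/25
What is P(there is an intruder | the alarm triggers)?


Using Bayes' theorem:
P(A|B) = P(B|A)·P(A) / P(B)

P(the alarm triggers) = 17/20 × 3/100 + 1/25 × 97/100
= 51/2000 + 97/2500 = 643/10000

P(there is an intruder|the alarm triggers) = (51/2000) / (643/10000) = 255/643

P(there is an intruder|the alarm triggers) = 255/643 ≈ 39.66%


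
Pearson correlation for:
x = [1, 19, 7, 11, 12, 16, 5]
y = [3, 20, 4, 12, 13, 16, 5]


n=7, Σx=71, Σy=73, Σxy=980, Σx²=957, Σy²=1019
r = (7×980 - 71×73)/√((7×957 - 71²)(7×1019 - 73²))
= 1677/√(1658×1804) = 1677/√2991032 ≈ 1677/1729.4600 ≈ 0.9697

r ≈ 0.9697


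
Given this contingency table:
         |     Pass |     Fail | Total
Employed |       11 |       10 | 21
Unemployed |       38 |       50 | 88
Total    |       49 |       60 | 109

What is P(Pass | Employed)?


P(Pass | Employed) = 11/(11+10) = 11/21

P(Pass|Employed) = 11/21 ≈ 52.38%


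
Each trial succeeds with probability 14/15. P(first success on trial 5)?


Geometric: P(X=5) = (1-p)^(k-1)×p = (1/15)^4×14/15 = 14/759375

P(X=5) = 14/759375 ≈ 0.00%


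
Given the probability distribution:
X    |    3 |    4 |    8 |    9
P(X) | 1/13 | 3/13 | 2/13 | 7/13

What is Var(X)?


E[X] = 94/13
E[X²] = 752/13
Var(X) = E[X²] - (E[X])² = 752/13 - 8836/169 = 940/169

Var(X) = 940/169 ≈ 5.5621


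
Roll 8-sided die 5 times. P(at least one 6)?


P(no 6)^5 = (7/8)^5 = 16807/32768
P(≥1) = 1 - 16807/32768 = 15961/32768

P = 15961/32768 ≈ 48.71%


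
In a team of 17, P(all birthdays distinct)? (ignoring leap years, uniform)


P(all different) = Π(365-i)/365 for i=0..16
= (365/365)×(364/365)×...×(349/365)
= 0.684992

P ≈ 0.6850 ≈ 68.50%


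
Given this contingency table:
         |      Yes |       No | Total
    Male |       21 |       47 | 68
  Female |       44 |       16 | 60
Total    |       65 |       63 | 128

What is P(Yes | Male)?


P(Yes | Male) = 21/(21+47) = 21/68

P(Yes|Male) = 21/68 ≈ 30.88%


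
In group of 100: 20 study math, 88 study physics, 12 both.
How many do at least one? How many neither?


|A∪B| = 20+88-12 = 96
Neither = 100-96 = 4

At least one: 96; Neither: 4


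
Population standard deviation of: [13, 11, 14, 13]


Mean = 51/4
  (13-51/4)²=1/16
  (11-51/4)²=49/16
  (14-51/4)²=25/16
  (13-51/4)²=1/16
Σ(x-μ)² = 19/4
σ² = (19/4)/4 = 19/16

σ = √(19/16) ≈ 1.0897


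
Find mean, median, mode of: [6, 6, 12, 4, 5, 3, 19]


Sorted: [3, 4, 5, 6, 6, 12, 19]
Mean = 55/7
Median = 6
Freq: {6: 2, 12: 1, 4: 1, 5: 1, 3: 1, 19: 1}
Mode: [6]

Mean=55/7, Median=6, Mode=6


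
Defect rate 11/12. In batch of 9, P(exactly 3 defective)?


Binomial: P(X=3) = C(9,3)×p^3×(1-p)^6
= 84 × 1331/1728 × 1/2985984 = 9317/429981696

P(X=3) = 9317/429981696 ≈ 0.00%


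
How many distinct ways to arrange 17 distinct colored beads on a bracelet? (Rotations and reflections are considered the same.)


Free circular arrangements: rotations and reflections both identified.
(n-1)!/2 = 16!/2 = 20922789888000/2 = 10461394944000

10461394944000


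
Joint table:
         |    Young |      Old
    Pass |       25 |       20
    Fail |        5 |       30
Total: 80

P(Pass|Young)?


P(Pass|Young) = 25/(25+5) = 25/30 = 5/6

P = 5/6 ≈ 83.33%


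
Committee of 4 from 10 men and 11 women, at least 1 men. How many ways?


Count by #men:
  1M,3W: C(10,1)×C(11,3)=1650
  2M,2W: C(10,2)×C(11,2)=2475
  3M,1W: C(10,3)×C(11,1)=1320
  4M,0W: C(10,4)×C(11,0)=210
Total = 5655

5655


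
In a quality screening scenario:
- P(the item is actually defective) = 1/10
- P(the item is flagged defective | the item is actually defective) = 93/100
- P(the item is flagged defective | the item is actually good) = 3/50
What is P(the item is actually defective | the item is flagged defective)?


Using Bayes' theorem:
P(A|B) = P(B|A)·P(A) / P(B)

P(the item is flagged defective) = 93/100 × 1/10 + 3/50 × 9/10
= 93/1000 + 27/500 = 147/1000

P(the item is actually defective|the item is flagged defective) = (93/1000) / (147/1000) = 31/49

P(the item is actually defective|the item is flagged defective) = 31/49 ≈ 63.27%


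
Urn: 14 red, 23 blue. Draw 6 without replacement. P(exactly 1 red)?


Hypergeometric: C(14,1)×C(23,5)/C(37,6)
= 14×33649/2324784 = 3059/15096

P(X=1) = 3059/15096 ≈ 20.26%


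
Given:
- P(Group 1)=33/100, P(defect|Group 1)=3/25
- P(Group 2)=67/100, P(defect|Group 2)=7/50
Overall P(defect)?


P(B) = Σ P(B|Aᵢ)×P(Aᵢ)
  3/25×33/100 = 99/2500
  7/50×67/100 = 469/5000
Sum = 667/5000

P(defect) = 667/5000 ≈ 13.34%


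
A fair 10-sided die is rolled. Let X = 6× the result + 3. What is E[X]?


E[die] = (1+10)/2 = 11/2
E[X] = 6×11/2 + 3 = 36

E[X] = 36


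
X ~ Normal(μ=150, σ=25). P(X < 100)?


z = (100-150)/25 = -2.0
P(Z < -2.0) = 0.0228

P(X < 100) ≈ 0.0228


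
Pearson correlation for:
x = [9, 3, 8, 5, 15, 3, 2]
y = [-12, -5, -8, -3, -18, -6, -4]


n=7, Σx=45, Σy=-56, Σxy=-498, Σx²=417, Σy²=618
r = (7×(-498) - 45×(-56))/√((7×417 - 45²)(7×618 - (-56)²))
= -966/√(894×1190) = -966/√1063860 ≈ -966/1031.4359 ≈ -0.9366

r ≈ -0.9366


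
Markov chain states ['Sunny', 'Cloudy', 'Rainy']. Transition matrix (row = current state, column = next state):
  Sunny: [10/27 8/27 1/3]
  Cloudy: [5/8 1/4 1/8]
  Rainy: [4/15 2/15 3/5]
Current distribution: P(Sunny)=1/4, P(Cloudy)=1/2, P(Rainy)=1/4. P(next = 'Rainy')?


P(next=Rainy) = Σᵢ P(now=i)×P(i→Rainy)
= 1/4×1/3 + 1/2×1/8 + 1/4×3/5
= 1/12 + 1/16 + 3/20 = 71/240

P = 71/240 ≈ 0.2958


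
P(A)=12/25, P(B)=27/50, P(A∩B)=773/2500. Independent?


P(A)×P(B) = 162/625
P(A∩B) = 773/2500
Not equal → NOT independent

No, not independent


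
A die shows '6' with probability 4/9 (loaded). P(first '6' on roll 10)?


Geometric: P(X=10) = (1-p)^(k-1)×p = (5/9)^9×4/9 = 7812500/3486784401

P(X=10) = 7812500/3486784401 ≈ 0.22%


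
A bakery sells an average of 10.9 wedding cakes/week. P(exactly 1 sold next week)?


Poisson(λ=10.9): P(X=1) = e^(-λ)×λ^k/k!
= e^(-10.9) × 10.9^1 / 1!
≈ 1.8458234e-05 × 10.9 / 1 ≈ 0.000201

P(X=1) ≈ 0.000201 ≈ 0.02%


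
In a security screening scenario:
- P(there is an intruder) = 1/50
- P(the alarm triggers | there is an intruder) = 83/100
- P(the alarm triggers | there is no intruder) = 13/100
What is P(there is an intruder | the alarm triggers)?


Using Bayes' theorem:
P(A|B) = P(B|A)·P(A) / P(B)

P(the alarm triggers) = 83/100 × 1/50 + 13/100 × 49/50
= 83/5000 + 637/5000 = 18/125

P(there is an intruder|the alarm triggers) = (83/5000) / (18/125) = 83/720

P(there is an intruder|the alarm triggers) = 83/720 ≈ 11.53%


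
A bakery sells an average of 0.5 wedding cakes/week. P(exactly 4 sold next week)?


Poisson(λ=0.5): P(X=4) = e^(-λ)×λ^k/k!
= e^(-0.5) × 0.5^4 / 4!
≈ 0.6065306597 × 0.0625 / 24 ≈ 0.001580

P(X=4) ≈ 0.001580 ≈ 0.16%


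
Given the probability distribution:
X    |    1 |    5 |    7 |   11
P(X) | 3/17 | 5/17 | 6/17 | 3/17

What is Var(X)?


E[X] = 103/17
E[X²] = 785/17
Var(X) = E[X²] - (E[X])² = 785/17 - 10609/289 = 2736/289

Var(X) = 2736/289 ≈ 9.4671


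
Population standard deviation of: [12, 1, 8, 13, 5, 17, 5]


Mean = 61/7
  (12-61/7)²=529/49
  (1-61/7)²=2916/49
  (8-61/7)²=25/49
  (13-61/7)²=900/49
  (5-61/7)²=676/49
  (17-61/7)²=3364/49
  (5-61/7)²=676/49
Σ(x-μ)² = 1298/7
σ² = (1298/7)/7 = 1298/49

σ = √(1298/49) ≈ 5.1468


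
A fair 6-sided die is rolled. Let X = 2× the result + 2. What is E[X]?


E[die] = (1+6)/2 = 7/2
E[X] = 2×7/2 + 2 = 9

E[X] = 9


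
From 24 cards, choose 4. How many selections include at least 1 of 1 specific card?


Complement: C(24,4) - C(23,4) = 10626 - 8855 = 1771

1771


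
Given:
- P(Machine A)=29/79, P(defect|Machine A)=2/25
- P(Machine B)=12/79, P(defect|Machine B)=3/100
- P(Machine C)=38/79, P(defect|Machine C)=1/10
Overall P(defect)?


P(B) = Σ P(B|Aᵢ)×P(Aᵢ)
  2/25×29/79 = 58/1975
  3/100×12/79 = 9/1975
  1/10×38/79 = 19/395
Sum = 162/1975

P(defect) = 162/1975 ≈ 8.20%


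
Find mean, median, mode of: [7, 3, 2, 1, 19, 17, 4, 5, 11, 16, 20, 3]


Sorted: [1, 2, 3, 3, 4, 5, 7, 11, 16, 17, 19, 20]
Mean = 108/12 = 9
Median = 6
Freq: {7: 1, 3: 2, 2: 1, 1: 1, 19: 1, 17: 1, 4: 1, 5: 1, 11: 1, 16: 1, 20: 1}
Mode: [3]

Mean=9, Median=6, Mode=3


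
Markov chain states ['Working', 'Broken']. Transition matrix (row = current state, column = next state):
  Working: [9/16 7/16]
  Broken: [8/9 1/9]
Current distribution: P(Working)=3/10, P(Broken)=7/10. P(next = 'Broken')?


P(next=Broken) = Σᵢ P(now=i)×P(i→Broken)
= 3/10×7/16 + 7/10×1/9
= 21/160 + 7/90 = 301/1440

P = 301/1440 ≈ 0.2090


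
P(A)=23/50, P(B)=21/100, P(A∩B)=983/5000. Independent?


P(A)×P(B) = 483/5000
P(A∩B) = 983/5000
Not equal → NOT independent

No, not independent


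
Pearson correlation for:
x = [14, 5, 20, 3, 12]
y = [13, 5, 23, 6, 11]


n=5, Σx=54, Σy=58, Σxy=817, Σx²=774, Σy²=880
r = (5×817 - 54×58)/√((5×774 - 54²)(5×880 - 58²))
= 953/√(954×1036) = 953/√988344 ≈ 953/994.1549 ≈ 0.9586

r ≈ 0.9586


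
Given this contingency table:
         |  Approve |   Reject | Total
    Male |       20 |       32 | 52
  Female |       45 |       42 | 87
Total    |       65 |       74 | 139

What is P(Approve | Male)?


P(Approve | Male) = 20/(20+32) = 20/52 = 5/13

P(Approve|Male) = 5/13 ≈ 38.46%


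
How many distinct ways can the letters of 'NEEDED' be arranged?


Letters: 6, freq: {'N': 1, 'E': 3, 'D': 2}
6!/(1!×3!×2!) = 720/12 = 60

60


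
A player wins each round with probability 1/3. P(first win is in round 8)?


Geometric: P(X=8) = (1-p)^(k-1)×p = (2/3)^7×1/3 = 128/6561

P(X=8) = 128/6561 ≈ 1.95%


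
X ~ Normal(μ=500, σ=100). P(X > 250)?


z = (250-500)/100 = -2.5
P(X > 250) = 1 - P(Z ≤ -2.5) = 1 - 0.0062 = 0.9938

P(X > 250) ≈ 0.9938


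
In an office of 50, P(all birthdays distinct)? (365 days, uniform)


P(all different) = Π(365-i)/365 for i=0..49
= (365/365)×(364/365)×...×(316/365)
= 0.029626

P ≈ 0.0296 ≈ 2.96%


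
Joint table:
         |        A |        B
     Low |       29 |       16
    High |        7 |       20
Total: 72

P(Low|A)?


P(Low|A) = 29/(29+7) = 29/36

P = 29/36 ≈ 80.56%


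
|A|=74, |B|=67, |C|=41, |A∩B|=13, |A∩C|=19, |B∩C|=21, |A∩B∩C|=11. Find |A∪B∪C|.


|A∪B∪C| = 74+67+41-13-19-21+11 = 140

|A∪B∪C| = 140


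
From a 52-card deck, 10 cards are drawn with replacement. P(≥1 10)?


P(not a 10) = 48/52 = 12/13
P(none in 10 draws) = (12/13)^10 = 61917364224/137858491849
P(≥1 10) = 1 - 61917364224/137858491849 = 75941127625/137858491849

P = 75941127625/137858491849 ≈ 55.09%


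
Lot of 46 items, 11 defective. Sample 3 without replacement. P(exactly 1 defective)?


Hypergeometric: C(11,1)×C(35,2)/C(46,3)
= 11×595/15180 = 119/276

P(X=1) = 119/276 ≈ 43.12%


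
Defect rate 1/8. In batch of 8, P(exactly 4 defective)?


Binomial: P(X=4) = C(8,4)×p^4×(1-p)^4
= 70 × 1/4096 × 2401/4096 = 84035/8388608

P(X=4) = 84035/8388608 ≈ 1.00%


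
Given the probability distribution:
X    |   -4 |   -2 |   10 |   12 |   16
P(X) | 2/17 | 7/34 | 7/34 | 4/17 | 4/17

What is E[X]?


E[X] = Σ x·P(X=x)
= (-4)×(2/17) + (-2)×(7/34) + (10)×(7/34) + (12)×(4/17) + (16)×(4/17)
= 132/17

E[X] = 132/17


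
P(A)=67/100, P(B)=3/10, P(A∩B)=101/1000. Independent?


P(A)×P(B) = 201/1000
P(A∩B) = 101/1000
Not equal → NOT independent

No, not independent


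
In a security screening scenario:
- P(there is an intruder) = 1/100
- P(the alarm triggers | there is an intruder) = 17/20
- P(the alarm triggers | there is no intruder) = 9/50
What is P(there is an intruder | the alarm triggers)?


Using Bayes' theorem:
P(A|B) = P(B|A)·P(A) / P(B)

P(the alarm triggers) = 17/20 × 1/100 + 9/50 × 99/100
= 17/2000 + 891/5000 = 1867/10000

P(there is an intruder|the alarm triggers) = (17/2000) / (1867/10000) = 85/1867

P(there is an intruder|the alarm triggers) = 85/1867 ≈ 4.55%


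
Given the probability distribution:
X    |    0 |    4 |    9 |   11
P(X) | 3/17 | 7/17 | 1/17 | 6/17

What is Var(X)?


E[X] = 103/17
E[X²] = 919/17
Var(X) = E[X²] - (E[X])² = 919/17 - 10609/289 = 5014/289

Var(X) = 5014/289 ≈ 17.3495


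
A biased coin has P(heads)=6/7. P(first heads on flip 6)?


Geometric: P(X=6) = (1-p)^(k-1)×p = (1/7)^5×6/7 = 6/117649

P(X=6) = 6/117649 ≈ 0.01%


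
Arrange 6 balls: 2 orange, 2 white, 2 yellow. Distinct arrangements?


6!/(2!×2!×2!) = 90

90


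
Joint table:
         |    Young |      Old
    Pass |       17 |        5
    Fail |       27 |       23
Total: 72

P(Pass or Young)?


P(Pass∨Young) = P(Pass) + P(Young) - P(Pass∧Young)
= (22 + 44 - 17)/72 = 49/72

P = 49/72 ≈ 68.06%


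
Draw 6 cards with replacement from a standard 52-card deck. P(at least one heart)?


P(not a heart) = 39/52 = 3/4
P(none in 6 draws) = (3/4)^6 = 729/4096
P(≥1 heart) = 1 - 729/4096 = 3367/4096

P = 3367/4096 ≈ 82.20%


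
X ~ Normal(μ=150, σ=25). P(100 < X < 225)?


z₁=(100-150)/25=-2.0, z₂=(225-150)/25=3.0
P = Φ(3.0) - Φ(-2.0) = 0.998650 - 0.022750 = 0.975900 ≈ 0.9759

P(100 < X < 225) ≈ 0.9759


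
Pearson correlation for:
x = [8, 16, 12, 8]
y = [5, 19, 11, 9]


n=4, Σx=44, Σy=44, Σxy=548, Σx²=528, Σy²=588
r = (4×548 - 44×44)/√((4×528 - 44²)(4×588 - 44²))
= 256/√(176×416) = 256/√73216 ≈ 256/270.5846 ≈ 0.9461

r ≈ 0.9461


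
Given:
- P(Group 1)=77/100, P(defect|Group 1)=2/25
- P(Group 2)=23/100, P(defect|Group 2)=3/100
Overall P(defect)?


P(B) = Σ P(B|Aᵢ)×P(Aᵢ)
  2/25×77/100 = 77/1250
  3/100×23/100 = 69/10000
Sum = 137/2000

P(defect) = 137/2000 ≈ 6.85%


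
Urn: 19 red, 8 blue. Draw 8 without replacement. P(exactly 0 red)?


Hypergeometric: C(19,0)×C(8,8)/C(27,8)
= 1×1/2220075 = 1/2220075

P(X=0) = 1/2220075 ≈ 0.00%


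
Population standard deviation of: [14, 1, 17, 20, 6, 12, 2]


Mean = 72/7
  (14-72/7)²=676/49
  (1-72/7)²=4225/49
  (17-72/7)²=2209/49
  (20-72/7)²=4624/49
  (6-72/7)²=900/49
  (12-72/7)²=144/49
  (2-72/7)²=3364/49
Σ(x-μ)² = 2306/7
σ² = (2306/7)/7 = 2306/49

σ = √(2306/49) ≈ 6.8601


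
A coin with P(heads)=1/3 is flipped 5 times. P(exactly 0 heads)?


Binomial: P(X=0) = C(5,0)×p^0×(1-p)^5
= 1 × 1 × 32/243 = 32/243

P(X=0) = 32/243 ≈ 13.17%


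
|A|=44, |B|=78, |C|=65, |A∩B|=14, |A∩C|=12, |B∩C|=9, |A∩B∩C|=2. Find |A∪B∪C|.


|A∪B∪C| = 44+78+65-14-12-9+2 = 154

|A∪B∪C| = 154


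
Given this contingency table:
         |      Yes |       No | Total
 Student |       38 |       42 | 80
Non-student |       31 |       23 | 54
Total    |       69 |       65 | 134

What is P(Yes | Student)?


P(Yes | Student) = 38/(38+42) = 38/80 = 19/40

P(Yes|Student) = 19/40 ≈ 47.50%


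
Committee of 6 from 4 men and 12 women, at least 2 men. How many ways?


Count by #men:
  2M,4W: C(4,2)×C(12,4)=2970
  3M,3W: C(4,3)×C(12,3)=880
  4M,2W: C(4,4)×C(12,2)=66
Total = 3916

3916


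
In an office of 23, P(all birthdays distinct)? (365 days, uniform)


P(all different) = Π(365-i)/365 for i=0..22
= (365/365)×(364/365)×...×(343/365)
= 0.492703

P ≈ 0.4927 ≈ 49.27%


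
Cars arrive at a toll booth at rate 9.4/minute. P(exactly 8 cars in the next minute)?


Poisson(λ=9.4): P(X=8) = e^(-λ)×λ^k/k!
= e^(-9.4) × 9.4^8 / 8!
≈ 8.272406556e-05 × 60956893.8541 / 40320 ≈ 0.125065

P(X=8) ≈ 0.125065 ≈ 12.51%


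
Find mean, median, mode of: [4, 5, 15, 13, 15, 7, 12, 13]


Sorted: [4, 5, 7, 12, 13, 13, 15, 15]
Mean = 84/8 = 21/2
Median = 25/2
Freq: {4: 1, 5: 1, 15: 2, 13: 2, 7: 1, 12: 1}
Mode: [13, 15]

Mean=21/2, Median=25/2, Mode=[13, 15]


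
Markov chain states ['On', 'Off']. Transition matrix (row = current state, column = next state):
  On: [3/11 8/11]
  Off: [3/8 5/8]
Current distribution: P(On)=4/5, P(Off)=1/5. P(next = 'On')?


P(next=On) = Σᵢ P(now=i)×P(i→On)
= 4/5×3/11 + 1/5×3/8
= 12/55 + 3/40 = 129/440

P = 129/440 ≈ 0.2932


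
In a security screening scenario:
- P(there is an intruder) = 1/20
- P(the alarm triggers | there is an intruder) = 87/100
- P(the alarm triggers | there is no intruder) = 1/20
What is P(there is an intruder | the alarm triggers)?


Using Bayes' theorem:
P(A|B) = P(B|A)·P(A) / P(B)

P(the alarm triggers) = 87/100 × 1/20 + 1/20 × 19/20
= 87/2000 + 19/400 = 91/1000

P(there is an intruder|the alarm triggers) = (87/2000) / (91/1000) = 87/182

P(there is an intruder|the alarm triggers) = 87/182 ≈ 47.80%


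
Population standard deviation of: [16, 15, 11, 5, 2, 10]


Mean = 59/6
  (16-59/6)²=1369/36
  (15-59/6)²=961/36
  (11-59/6)²=49/36
  (5-59/6)²=841/36
  (2-59/6)²=2209/36
  (10-59/6)²=1/36
Σ(x-μ)² = 905/6
σ² = (905/6)/6 = 905/36

σ = √(905/36) ≈ 5.0139


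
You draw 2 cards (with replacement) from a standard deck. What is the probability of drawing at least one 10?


P(not a 10) = 48/52 = 12/13
P(none in 2 draws) = (12/13)^2 = 144/169
P(≥1 10) = 1 - 144/169 = 25/169

P = 25/169 ≈ 14.79%


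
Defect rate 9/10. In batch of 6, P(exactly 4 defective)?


Binomial: P(X=4) = C(6,4)×p^4×(1-p)^2
= 15 × 6561/10000 × 1/100 = 19683/200000

P(X=4) = 19683/200000 ≈ 9.84%


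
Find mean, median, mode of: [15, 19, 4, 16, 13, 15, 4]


Sorted: [4, 4, 13, 15, 15, 16, 19]
Mean = 86/7
Median = 15
Freq: {15: 2, 19: 1, 4: 2, 16: 1, 13: 1}
Mode: [4, 15]

Mean=86/7, Median=15, Mode=[4, 15]


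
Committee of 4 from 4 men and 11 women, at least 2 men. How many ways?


Count by #men:
  2M,2W: C(4,2)×C(11,2)=330
  3M,1W: C(4,3)×C(11,1)=44
  4M,0W: C(4,4)×C(11,0)=1
Total = 375

375


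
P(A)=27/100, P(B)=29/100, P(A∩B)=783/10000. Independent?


P(A)×P(B) = 783/10000
P(A∩B) = 783/10000
Equal ✓ → Independent

Yes, independent


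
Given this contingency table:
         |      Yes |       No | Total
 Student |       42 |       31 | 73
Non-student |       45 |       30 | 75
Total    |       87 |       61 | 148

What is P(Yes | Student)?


P(Yes | Student) = 42/(42+31) = 42/73

P(Yes|Student) = 42/73 ≈ 57.53%


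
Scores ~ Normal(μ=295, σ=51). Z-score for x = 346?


z = (x - μ)/σ = (346 - 295)/51 = 1.0

z = 1.0


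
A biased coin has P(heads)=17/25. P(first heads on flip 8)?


Geometric: P(X=8) = (1-p)^(k-1)×p = (8/25)^7×17/25 = 35651584/152587890625

P(X=8) = 35651584/152587890625 ≈ 0.02%


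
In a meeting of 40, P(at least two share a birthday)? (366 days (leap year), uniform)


P(all different) = Π(366-i)/366 for i=0..39
= 0.109455
P(match) = 1 - 0.109455 = 0.890545

P ≈ 0.8905 ≈ 89.05%


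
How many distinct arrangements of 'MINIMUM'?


Letters: 7, freq: {'M': 3, 'I': 2, 'N': 1, 'U': 1}
7!/(3!×2!×1!×1!) = 5040/12 = 420

420


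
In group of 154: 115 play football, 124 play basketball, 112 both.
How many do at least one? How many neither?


|A∪B| = 115+124-112 = 127
Neither = 154-127 = 27

At least one: 127; Neither: 27


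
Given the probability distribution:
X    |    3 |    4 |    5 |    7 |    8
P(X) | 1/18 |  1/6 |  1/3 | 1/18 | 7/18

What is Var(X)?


E[X] = 6
E[X²] = 352/9
Var(X) = E[X²] - (E[X])² = 352/9 - 36 = 28/9

Var(X) = 28/9 ≈ 3.1111


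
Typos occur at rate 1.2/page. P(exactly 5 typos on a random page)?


Poisson(λ=1.2): P(X=5) = e^(-λ)×λ^k/k!
= e^(-1.2) × 1.2^5 / 5!
≈ 0.3011942119 × 2.48832 / 120 ≈ 0.006246

P(X=5) ≈ 0.006246 ≈ 0.62%


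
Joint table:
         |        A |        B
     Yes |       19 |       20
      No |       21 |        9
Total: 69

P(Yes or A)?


P(Yes∨A) = P(Yes) + P(A) - P(Yes∧A)
= (39 + 40 - 19)/69 = 60/69 = 20/23

P = 20/23 ≈ 86.96%


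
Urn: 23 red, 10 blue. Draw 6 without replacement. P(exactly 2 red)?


Hypergeometric: C(23,2)×C(10,4)/C(33,6)
= 253×210/1107568 = 345/7192

P(X=2) = 345/7192 ≈ 4.80%


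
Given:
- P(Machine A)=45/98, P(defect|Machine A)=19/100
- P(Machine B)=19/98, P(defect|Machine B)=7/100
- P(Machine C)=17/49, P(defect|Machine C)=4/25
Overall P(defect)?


P(B) = Σ P(B|Aᵢ)×P(Aᵢ)
  19/100×45/98 = 171/1960
  7/100×19/98 = 19/1400
  4/25×17/49 = 68/1225
Sum = 383/2450

P(defect) = 383/2450 ≈ 15.63%


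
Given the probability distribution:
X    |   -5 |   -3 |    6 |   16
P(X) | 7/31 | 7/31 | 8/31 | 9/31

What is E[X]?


E[X] = Σ x·P(X=x)
= (-5)×(7/31) + (-3)×(7/31) + (6)×(8/31) + (16)×(9/31)
= 136/31

E[X] = 136/31


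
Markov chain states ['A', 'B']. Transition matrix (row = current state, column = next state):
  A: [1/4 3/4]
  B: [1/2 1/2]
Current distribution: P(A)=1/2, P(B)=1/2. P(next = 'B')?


P(next=B) = Σᵢ P(now=i)×P(i→B)
= 1/2×3/4 + 1/2×1/2
= 3/8 + 1/4 = 5/8

P = 5/8 ≈ 0.6250


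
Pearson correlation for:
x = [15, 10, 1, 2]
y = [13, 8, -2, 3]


n=4, Σx=28, Σy=22, Σxy=279, Σx²=330, Σy²=246
r = (4×279 - 28×22)/√((4×330 - 28²)(4×246 - 22²))
= 500/√(536×500) = 500/√268000 ≈ 500/517.6872 ≈ 0.9658

r ≈ 0.9658


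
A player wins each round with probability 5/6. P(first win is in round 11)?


Geometric: P(X=11) = (1-p)^(k-1)×p = (1/6)^10×5/6 = 5/362797056

P(X=11) = 5/362797056 ≈ 0.00%


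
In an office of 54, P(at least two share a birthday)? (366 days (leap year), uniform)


P(all different) = Π(366-i)/366 for i=0..53
= 0.016316
P(match) = 1 - 0.016316 = 0.983684

P ≈ 0.9837 ≈ 98.37%


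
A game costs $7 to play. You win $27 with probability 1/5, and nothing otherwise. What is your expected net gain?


E[gain] = (27-7)×1/5 + (-7)×4/5
= 4 - 28/5 = -8/5

Expected net gain = $-8/5 ≈ $-1.60


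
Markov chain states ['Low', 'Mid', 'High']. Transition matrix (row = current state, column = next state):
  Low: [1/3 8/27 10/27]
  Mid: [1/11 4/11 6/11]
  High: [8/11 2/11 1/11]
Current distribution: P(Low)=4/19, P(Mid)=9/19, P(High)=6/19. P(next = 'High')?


P(next=High) = Σᵢ P(now=i)×P(i→High)
= 4/19×10/27 + 9/19×6/11 + 6/19×1/11
= 40/513 + 54/209 + 6/209 = 2060/5643

P = 2060/5643 ≈ 0.3651


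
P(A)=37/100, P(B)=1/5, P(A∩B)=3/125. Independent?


P(A)×P(B) = 37/500
P(A∩B) = 3/125
Not equal → NOT independent

No, not independent


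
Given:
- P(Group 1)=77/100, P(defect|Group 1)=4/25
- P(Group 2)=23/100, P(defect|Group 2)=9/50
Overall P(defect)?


P(B) = Σ P(B|Aᵢ)×P(Aᵢ)
  4/25×77/100 = 77/625
  9/50×23/100 = 207/5000
Sum = 823/5000

P(defect) = 823/5000 ≈ 16.46%


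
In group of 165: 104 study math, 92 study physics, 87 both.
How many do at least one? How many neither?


|A∪B| = 104+92-87 = 109
Neither = 165-109 = 56

At least one: 109; Neither: 56


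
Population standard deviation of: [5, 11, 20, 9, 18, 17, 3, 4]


Mean = 87/8
  (5-87/8)²=2209/64
  (11-87/8)²=1/64
  (20-87/8)²=5329/64
  (9-87/8)²=225/64
  (18-87/8)²=3249/64
  (17-87/8)²=2401/64
  (3-87/8)²=3969/64
  (4-87/8)²=3025/64
Σ(x-μ)² = 2551/8
σ² = (2551/8)/8 = 2551/64

σ = √(2551/64) ≈ 6.3134


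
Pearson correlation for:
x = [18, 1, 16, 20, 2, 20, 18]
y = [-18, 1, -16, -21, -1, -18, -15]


n=7, Σx=95, Σy=-88, Σxy=-1631, Σx²=1709, Σy²=1572
r = (7×(-1631) - 95×(-88))/√((7×1709 - 95²)(7×1572 - (-88)²))
= -3057/√(2938×3260) = -3057/√9577880 ≈ -3057/3094.8150 ≈ -0.9878

r ≈ -0.9878


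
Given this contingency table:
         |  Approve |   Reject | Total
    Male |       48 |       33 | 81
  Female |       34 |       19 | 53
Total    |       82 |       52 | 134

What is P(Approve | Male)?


P(Approve | Male) = 48/(48+33) = 48/81 = 16/27

P(Approve|Male) = 16/27 ≈ 59.26%


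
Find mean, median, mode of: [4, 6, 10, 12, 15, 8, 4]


Sorted: [4, 4, 6, 8, 10, 12, 15]
Mean = 59/7
Median = 8
Freq: {4: 2, 6: 1, 10: 1, 12: 1, 15: 1, 8: 1}
Mode: [4]

Mean=59/7, Median=8, Mode=4


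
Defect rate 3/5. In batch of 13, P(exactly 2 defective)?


Binomial: P(X=2) = C(13,2)×p^2×(1-p)^11
= 78 × 9/25 × 2048/48828125 = 1437696/1220703125

P(X=2) = 1437696/1220703125 ≈ 0.12%


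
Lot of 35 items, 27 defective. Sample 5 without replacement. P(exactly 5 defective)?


Hypergeometric: C(27,5)×C(8,0)/C(35,5)
= 80730×1/324632 = 40365/162316

P(X=5) = 40365/162316 ≈ 24.87%


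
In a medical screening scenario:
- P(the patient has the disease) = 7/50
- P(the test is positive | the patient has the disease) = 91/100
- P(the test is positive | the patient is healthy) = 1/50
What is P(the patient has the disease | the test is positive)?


Using Bayes' theorem:
P(A|B) = P(B|A)·P(A) / P(B)

P(the test is positive) = 91/100 × 7/50 + 1/50 × 43/50
= 637/5000 + 43/2500 = 723/5000

P(the patient has the disease|the test is positive) = (637/5000) / (723/5000) = 637/723

P(the patient has the disease|the test is positive) = 637/723 ≈ 88.11%


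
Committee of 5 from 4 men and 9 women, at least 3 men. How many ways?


Count by #men:
  3M,2W: C(4,3)×C(9,2)=144
  4M,1W: C(4,4)×C(9,1)=9
Total = 153

153


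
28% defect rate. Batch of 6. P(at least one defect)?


P(all good) = (18/25)^6 = 34012224/244140625
P(≥1 defect) = 210128401/244140625

P = 210128401/244140625 ≈ 86.07%


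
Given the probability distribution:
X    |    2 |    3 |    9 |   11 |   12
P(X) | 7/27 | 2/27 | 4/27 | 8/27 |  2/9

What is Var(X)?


E[X] = 8
E[X²] = 734/9
Var(X) = E[X²] - (E[X])² = 734/9 - 64 = 158/9

Var(X) = 158/9 ≈ 17.5556


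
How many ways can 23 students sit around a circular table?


Circular arrangements of 23 distinct objects: fix one position to break rotational symmetry.
(n-1)! = 22! = 1124000727777607680000

1124000727777607680000


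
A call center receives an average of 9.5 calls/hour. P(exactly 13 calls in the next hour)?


Poisson(λ=9.5): P(X=13) = e^(-λ)×λ^k/k!
= e^(-9.5) × 9.5^13 / 13!
≈ 7.485182989e-05 × 5.1334208328e+12 / 6227020800 ≈ 0.061706

P(X=13) ≈ 0.061706 ≈ 6.17%


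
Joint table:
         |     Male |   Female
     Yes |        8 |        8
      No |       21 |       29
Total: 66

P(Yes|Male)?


P(Yes|Male) = 8/(8+21) = 8/29

P = 8/29 ≈ 27.59%


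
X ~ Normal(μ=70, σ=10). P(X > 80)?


z = (80-70)/10 = 1.0
P(X > 80) = 1 - P(Z ≤ 1.0) = 1 - 0.8413 = 0.1587

P(X > 80) ≈ 0.1587


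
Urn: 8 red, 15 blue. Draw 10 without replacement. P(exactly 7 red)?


Hypergeometric: C(8,7)×C(15,3)/C(23,10)
= 8×455/1144066 = 260/81719

P(X=7) = 260/81719 ≈ 0.32%


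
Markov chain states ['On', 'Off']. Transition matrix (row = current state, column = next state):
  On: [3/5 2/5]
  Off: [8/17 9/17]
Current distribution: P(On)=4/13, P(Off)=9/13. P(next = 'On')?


P(next=On) = Σᵢ P(now=i)×P(i→On)
= 4/13×3/5 + 9/13×8/17
= 12/65 + 72/221 = 564/1105

P = 564/1105 ≈ 0.5104


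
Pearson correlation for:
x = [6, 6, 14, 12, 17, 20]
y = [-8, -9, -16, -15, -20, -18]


n=6, Σx=75, Σy=-86, Σxy=-1206, Σx²=1101, Σy²=1350
r = (6×(-1206) - 75×(-86))/√((6×1101 - 75²)(6×1350 - (-86)²))
= -786/√(981×704) = -786/√690624 ≈ -786/831.0379 ≈ -0.9458

r ≈ -0.9458


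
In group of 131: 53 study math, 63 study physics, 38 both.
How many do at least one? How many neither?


|A∪B| = 53+63-38 = 78
Neither = 131-78 = 53

At least one: 78; Neither: 53


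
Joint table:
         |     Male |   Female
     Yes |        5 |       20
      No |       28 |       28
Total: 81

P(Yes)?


P(Yes) = (5+20)/81 = 25/81

P(Yes) = 25/81 ≈ 30.86%


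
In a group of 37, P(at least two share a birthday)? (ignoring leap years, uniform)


P(all different) = Π(365-i)/365 for i=0..36
= 0.151266
P(match) = 1 - 0.151266 = 0.848734

P ≈ 0.8487 ≈ 84.87%


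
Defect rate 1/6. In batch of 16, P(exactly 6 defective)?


Binomial: P(X=6) = C(16,6)×p^6×(1-p)^10
= 8008 × 1/46656 × 9765625/60466176 = 9775390625/352638738432

P(X=6) = 9775390625/352638738432 ≈ 2.77%


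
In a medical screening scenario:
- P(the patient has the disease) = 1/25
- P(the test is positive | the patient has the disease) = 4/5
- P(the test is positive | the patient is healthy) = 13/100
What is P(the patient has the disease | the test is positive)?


Using Bayes' theorem:
P(A|B) = P(B|A)·P(A) / P(B)

P(the test is positive) = 4/5 × 1/25 + 13/100 × 24/25
= 4/125 + 78/625 = 98/625

P(the patient has the disease|the test is positive) = (4/125) / (98/625) = 10/49

P(the patient has the disease|the test is positive) = 10/49 ≈ 20.41%


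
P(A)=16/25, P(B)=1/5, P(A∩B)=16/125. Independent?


P(A)×P(B) = 16/125
P(A∩B) = 16/125
Equal ✓ → Independent

Yes, independent


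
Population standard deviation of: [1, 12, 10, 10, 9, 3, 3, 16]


Mean = 64/8 = 8
  (1-8)²=49
  (12-8)²=16
  (10-8)²=4
  (10-8)²=4
  (9-8)²=1
  (3-8)²=25
  (3-8)²=25
  (16-8)²=64
Σ(x-μ)² = 188
σ² = 188/8 = 47/2

σ = √(47/2) ≈ 4.8477


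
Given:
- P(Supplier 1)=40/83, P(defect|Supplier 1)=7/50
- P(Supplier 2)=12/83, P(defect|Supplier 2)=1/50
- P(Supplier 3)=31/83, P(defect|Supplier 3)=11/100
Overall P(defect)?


P(B) = Σ P(B|Aᵢ)×P(Aᵢ)
  7/50×40/83 = 28/415
  1/50×12/83 = 6/2075
  11/100×31/83 = 341/8300
Sum = 37/332

P(defect) = 37/332 ≈ 11.14%


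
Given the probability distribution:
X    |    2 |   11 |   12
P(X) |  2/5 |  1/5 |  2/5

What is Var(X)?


E[X] = 39/5
E[X²] = 417/5
Var(X) = E[X²] - (E[X])² = 417/5 - 1521/25 = 564/25

Var(X) = 564/25 ≈ 22.5600


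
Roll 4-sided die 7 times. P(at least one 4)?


P(no 4)^7 = (3/4)^7 = 2187/16384
P(≥1) = 1 - 2187/16384 = 14197/16384

P = 14197/16384 ≈ 86.65%


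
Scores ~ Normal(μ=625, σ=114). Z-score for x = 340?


z = (x - μ)/σ = (340 - 625)/114 = -2.5

z = -2.5


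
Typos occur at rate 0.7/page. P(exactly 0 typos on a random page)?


Poisson(λ=0.7): P(X=0) = e^(-λ)×λ^k/k!
= e^(-0.7) × 0.7^0 / 0!
≈ 0.4965853038 × 1 / 1 ≈ 0.496585

P(X=0) ≈ 0.496585 ≈ 49.66%


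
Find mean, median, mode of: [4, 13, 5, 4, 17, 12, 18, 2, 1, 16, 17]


Sorted: [1, 2, 4, 4, 5, 12, 13, 16, 17, 17, 18]
Mean = 109/11
Median = 12
Freq: {4: 2, 13: 1, 5: 1, 17: 2, 12: 1, 18: 1, 2: 1, 1: 1, 16: 1}
Mode: [4, 17]

Mean=109/11, Median=12, Mode=[4, 17]


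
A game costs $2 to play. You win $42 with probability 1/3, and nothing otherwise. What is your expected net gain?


E[gain] = (42-2)×1/3 + (-2)×2/3
= 40/3 - 4/3 = 12

Expected net gain = $12 ≈ $12.00


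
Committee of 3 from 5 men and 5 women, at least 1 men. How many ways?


Count by #men:
  1M,2W: C(5,1)×C(5,2)=50
  2M,1W: C(5,2)×C(5,1)=50
  3M,0W: C(5,3)×C(5,0)=10
Total = 110

110
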